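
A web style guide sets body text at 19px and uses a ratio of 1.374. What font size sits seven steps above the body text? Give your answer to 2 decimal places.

Every step multiplies by the scale ratio.
19.0 × 1.374⁷ = 19.0 × 9.24500 ≈ 175.66

175.66px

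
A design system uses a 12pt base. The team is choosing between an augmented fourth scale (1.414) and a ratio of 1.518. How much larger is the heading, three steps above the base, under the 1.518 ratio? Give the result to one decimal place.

Augmented fourth: 12.0 × 1.414³ = 33.926pt
At 1.518: 12.0 × 1.518³ = 41.976pt
Difference: 41.976 − 33.926 = 8.050pt

8.0pt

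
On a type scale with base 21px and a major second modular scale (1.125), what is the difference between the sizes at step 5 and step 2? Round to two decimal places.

11.26px

Step 2: 21.0 × 1.125² = 26.5781px
Step 5: 21.0 × 1.125⁵ = 37.8427px
Difference: 37.8427 − 26.5781 = 11.2646px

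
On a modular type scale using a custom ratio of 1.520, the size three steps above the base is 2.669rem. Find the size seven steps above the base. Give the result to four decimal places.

Moving from step +3 to step +7 is 4 steps up, so multiply by r⁴.
2.669 × 1.520⁴ = 2.669 × 5.33795 ≈ 14.2470

14.2470rem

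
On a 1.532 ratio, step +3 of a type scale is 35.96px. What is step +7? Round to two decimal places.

35.96 × 1.532⁴ = 35.96 × 5.50852 ≈ 198.086

198.09px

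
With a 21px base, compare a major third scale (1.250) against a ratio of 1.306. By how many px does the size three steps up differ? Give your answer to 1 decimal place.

Major third: 21.0 × 1.250³ = 41.016px
At 1.306: 21.0 × 1.306³ = 46.779px
Difference: 46.779 − 41.016 = 5.763px

5.8px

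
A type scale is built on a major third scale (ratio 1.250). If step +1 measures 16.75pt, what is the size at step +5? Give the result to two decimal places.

40.89pt

Moving from step +1 to step +5 is 4 steps up, so multiply by r⁴.
16.75 × 1.250⁴ = 16.75 × 2.44141 ≈ 40.894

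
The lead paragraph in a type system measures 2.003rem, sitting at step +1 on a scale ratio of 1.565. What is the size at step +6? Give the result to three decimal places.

Moving from step +1 to step +6 is 5 steps up, so multiply by r⁵.
2.003 × 1.565⁵ = 2.003 × 9.38797 ≈ 18.804

18.804rem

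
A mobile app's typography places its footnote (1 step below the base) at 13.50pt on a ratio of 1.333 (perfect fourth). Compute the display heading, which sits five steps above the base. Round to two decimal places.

75.74pt

Moving from step -1 to step +5 is 6 steps up, so multiply by r⁶.
13.50 × 1.333⁶ = 13.50 × 5.61023 ≈ 75.738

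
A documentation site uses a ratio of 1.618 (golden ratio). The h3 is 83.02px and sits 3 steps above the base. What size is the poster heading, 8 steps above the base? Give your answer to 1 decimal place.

920.6px

83.02 × 1.618⁵ = 83.02 × 11.08901 ≈ 920.609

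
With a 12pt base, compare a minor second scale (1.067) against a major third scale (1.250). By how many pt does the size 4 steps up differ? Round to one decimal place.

Minor second: 12.0 × 1.067⁴ = 15.554pt
Major third: 12.0 × 1.250⁴ = 29.297pt
Difference: 29.297 − 15.554 = 13.743pt

13.7pt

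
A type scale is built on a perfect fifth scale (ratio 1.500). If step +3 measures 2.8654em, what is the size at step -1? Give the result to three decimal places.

0.566em

2.8654 ÷ 1.500⁴ = 2.8654 ÷ 5.06250 ≈ 0.566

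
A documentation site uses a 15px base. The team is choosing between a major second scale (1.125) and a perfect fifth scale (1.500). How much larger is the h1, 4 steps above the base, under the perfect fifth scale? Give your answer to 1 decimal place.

Major second: 15.0 × 1.125⁴ = 24.027px
Perfect fifth: 15.0 × 1.500⁴ = 75.938px
Difference: 75.938 − 24.027 = 51.911px

51.9px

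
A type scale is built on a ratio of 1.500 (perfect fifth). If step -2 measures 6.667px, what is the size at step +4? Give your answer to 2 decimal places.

The gap is 4 − (-2) = 6 steps, so the factor is 1.500^6.
6.667 × 1.500⁶ = 6.667 × 11.39062 ≈ 75.941

75.94px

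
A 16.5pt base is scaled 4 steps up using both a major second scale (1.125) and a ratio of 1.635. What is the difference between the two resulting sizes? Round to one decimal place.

Major second: 16.5 × 1.125⁴ = 26.430pt
At 1.635: 16.5 × 1.635⁴ = 117.911pt
Difference: 117.911 − 26.430 = 91.481pt

91.5pt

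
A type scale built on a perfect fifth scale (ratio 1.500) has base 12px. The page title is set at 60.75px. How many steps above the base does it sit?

4

1.500ⁿ = 60.75 / 12 = 5.0625
n = ln(5.0625) / ln(1.500) = 1.6219 / 0.4055 ≈ 4.00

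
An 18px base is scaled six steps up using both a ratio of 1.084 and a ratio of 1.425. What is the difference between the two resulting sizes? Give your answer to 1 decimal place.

At 1.084: 18.0 × 1.084⁶ = 29.204px
At 1.425: 18.0 × 1.425⁶ = 150.717px
Difference: 150.717 − 29.204 = 121.513px

121.5px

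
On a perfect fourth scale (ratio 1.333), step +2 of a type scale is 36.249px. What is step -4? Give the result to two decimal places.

The gap is -4 − (2) = -6 steps, so the factor is 1.333^-6.
36.249 ÷ 1.333⁶ = 36.249 ÷ 5.61023 ≈ 6.461

6.46px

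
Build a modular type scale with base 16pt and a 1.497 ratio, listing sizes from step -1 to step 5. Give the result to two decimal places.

10.69pt, 16.00pt, 23.95pt, 35.86pt, 53.68pt, 80.35pt, 120.29pt

Step -1: 16.0 ÷ 1.497 = 10.69
Step 0: 16pt
Step 1: 16.0 × 1.497 = 23.95
Step 2: 16.0 × 1.497² = 35.86
Step 3: 16.0 × 1.497³ = 53.68
Step 4: 16.0 × 1.497⁴ = 80.35
Step 5: 16.0 × 1.497⁵ = 120.29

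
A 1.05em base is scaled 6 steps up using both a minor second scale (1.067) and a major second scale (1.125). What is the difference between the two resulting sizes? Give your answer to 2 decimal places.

0.58em

Minor second: 1.05 × 1.067⁶ = 1.5494em
Major second: 1.05 × 1.125⁶ = 2.1287em
Difference: 2.1287 − 1.5494 = 0.5793em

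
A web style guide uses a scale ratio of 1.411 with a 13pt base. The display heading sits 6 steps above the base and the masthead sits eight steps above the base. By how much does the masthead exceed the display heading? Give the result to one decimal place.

Step 6: 13.0 × 1.411⁶ = 102.590pt
Step 8: 13.0 × 1.411⁸ = 204.249pt
Difference: 204.249 − 102.590 = 101.659pt

101.7pt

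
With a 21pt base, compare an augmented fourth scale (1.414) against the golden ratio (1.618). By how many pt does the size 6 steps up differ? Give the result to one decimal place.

208.9pt

Augmented fourth: 21.0 × 1.414⁶ = 167.848pt
Golden ratio: 21.0 × 1.618⁶ = 376.782pt
Difference: 376.782 − 167.848 = 208.934pt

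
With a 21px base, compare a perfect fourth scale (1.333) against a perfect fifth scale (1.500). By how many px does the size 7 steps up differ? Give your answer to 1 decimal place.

201.8px

Perfect fourth: 21.0 × 1.333⁷ = 157.047px
Perfect fifth: 21.0 × 1.500⁷ = 358.805px
Difference: 358.805 − 157.047 = 201.758px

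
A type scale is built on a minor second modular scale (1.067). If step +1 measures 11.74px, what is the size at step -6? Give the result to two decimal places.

7.46px

The gap is -6 − (1) = -7 steps, so the factor is 1.067^-7.
11.74 ÷ 1.067⁷ = 11.74 ÷ 1.57453 ≈ 7.456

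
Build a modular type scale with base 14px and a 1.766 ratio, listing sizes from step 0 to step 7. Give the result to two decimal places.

Step 0: 14px
Step 1: 14.0 × 1.766 = 24.72
Step 2: 14.0 × 1.766² = 43.66
Step 3: 14.0 × 1.766³ = 77.11
Step 4: 14.0 × 1.766⁴ = 136.17
Step 5: 14.0 × 1.766⁵ = 240.48
Step 6: 14.0 × 1.766⁶ = 424.69
Step 7: 14.0 × 1.766⁷ = 750.00

14.00px, 24.72px, 43.66px, 77.11px, 136.17px, 240.48px, 424.69px, 750.00px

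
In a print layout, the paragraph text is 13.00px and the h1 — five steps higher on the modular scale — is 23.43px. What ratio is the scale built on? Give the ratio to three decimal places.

The ratio satisfies 13.00 × r⁵ = 23.43, so r = (23.43 / 13.00)^(1/5).
r = 1.8023^(1/5) ≈ 1.1250

1.125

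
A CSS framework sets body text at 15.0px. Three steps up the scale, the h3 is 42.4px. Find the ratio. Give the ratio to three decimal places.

1.414

r³ = 42.4 / 15.0, so r = (42.4/15.0)^(1/3).
r = 2.8267^(1/3) ≈ 1.4139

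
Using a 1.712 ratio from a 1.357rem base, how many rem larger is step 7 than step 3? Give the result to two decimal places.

51.68rem

Step 3: 1.357 × 1.712³ = 6.8091rem
Step 7: 1.357 × 1.712⁷ = 58.4933rem
Difference: 58.4933 − 6.8091 = 51.6842rem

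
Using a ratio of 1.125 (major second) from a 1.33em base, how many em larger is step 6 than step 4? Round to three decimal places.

Step 4: 1.33 × 1.125⁴ = 2.13040em
Step 6: 1.33 × 1.125⁶ = 2.69629em
Difference: 2.69629 − 2.13040 = 0.56589em

0.566em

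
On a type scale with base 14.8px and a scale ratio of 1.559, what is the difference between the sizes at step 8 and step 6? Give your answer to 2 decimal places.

303.96px

Step 6: 14.8 × 1.559⁶ = 212.4900px
Step 8: 14.8 × 1.559⁸ = 516.4528px
Difference: 516.4528 − 212.4900 = 303.9628px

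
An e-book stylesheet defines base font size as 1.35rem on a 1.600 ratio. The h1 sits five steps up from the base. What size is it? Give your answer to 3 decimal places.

14.156rem

1.35 × 1.600⁵ = 1.35 × 10.48576 ≈ 14.156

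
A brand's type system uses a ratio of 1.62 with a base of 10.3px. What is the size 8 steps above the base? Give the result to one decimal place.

488.6px

A modular type scale is a geometric sequence: sizeₙ = base × rⁿ.
10.3 × 1.62⁸ = 10.3 × 47.43732 ≈ 488.60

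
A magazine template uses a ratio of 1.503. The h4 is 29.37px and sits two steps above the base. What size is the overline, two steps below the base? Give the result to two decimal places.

5.76px

Moving from step +2 to step -2 is 4 steps down, so divide by r⁴.
29.37 ÷ 1.503⁴ = 29.37 ÷ 5.10312 ≈ 5.755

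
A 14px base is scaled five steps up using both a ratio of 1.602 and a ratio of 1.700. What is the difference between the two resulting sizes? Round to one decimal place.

At 1.602: 14.0 × 1.602⁵ = 147.720px
At 1.700: 14.0 × 1.700⁵ = 198.780px
Difference: 198.780 − 147.720 = 51.060px

51.1px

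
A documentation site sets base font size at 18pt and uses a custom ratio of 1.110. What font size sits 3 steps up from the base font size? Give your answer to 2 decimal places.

18.0 × 1.110³ = 18.0 × 1.36763 ≈ 24.62

24.62pt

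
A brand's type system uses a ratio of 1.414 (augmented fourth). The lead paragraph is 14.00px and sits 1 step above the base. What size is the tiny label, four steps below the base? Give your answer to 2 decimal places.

14.00 ÷ 1.414⁵ = 14.00 ÷ 5.65258 ≈ 2.477

2.48px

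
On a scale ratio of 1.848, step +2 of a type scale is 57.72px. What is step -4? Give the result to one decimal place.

1.4px

57.72 ÷ 1.848⁶ = 57.72 ÷ 39.83014 ≈ 1.449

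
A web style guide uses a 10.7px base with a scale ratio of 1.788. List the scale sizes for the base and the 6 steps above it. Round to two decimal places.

10.70px, 19.13px, 34.21px, 61.16px, 109.36px, 195.53px, 349.61px

Step 0: 10.7px
Step 1: 10.7 × 1.788 = 19.13
Step 2: 10.7 × 1.788² = 34.21
Step 3: 10.7 × 1.788³ = 61.16
Step 4: 10.7 × 1.788⁴ = 109.36
Step 5: 10.7 × 1.788⁵ = 195.53
Step 6: 10.7 × 1.788⁶ = 349.61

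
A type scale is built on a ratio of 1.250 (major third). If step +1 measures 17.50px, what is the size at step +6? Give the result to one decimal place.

53.4px

The gap is 6 − (1) = 5 steps, so the factor is 1.250^5.
17.50 × 1.250⁵ = 17.50 × 3.05176 ≈ 53.406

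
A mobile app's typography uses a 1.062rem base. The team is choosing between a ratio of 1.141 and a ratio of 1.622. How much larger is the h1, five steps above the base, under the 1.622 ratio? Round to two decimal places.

At 1.141: 1.062 × 1.141⁵ = 2.0538rem
At 1.622: 1.062 × 1.622⁵ = 11.9228rem
Difference: 11.9228 − 2.0538 = 9.8690rem

9.87rem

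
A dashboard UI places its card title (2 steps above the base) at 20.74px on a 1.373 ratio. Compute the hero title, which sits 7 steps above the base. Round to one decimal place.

101.2px

20.74 × 1.373⁵ = 20.74 × 4.87925 ≈ 101.196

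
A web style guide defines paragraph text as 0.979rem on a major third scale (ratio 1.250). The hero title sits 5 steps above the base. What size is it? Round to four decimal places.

2.9877rem

0.979 × 1.250⁵ = 0.979 × 3.05176 ≈ 2.9877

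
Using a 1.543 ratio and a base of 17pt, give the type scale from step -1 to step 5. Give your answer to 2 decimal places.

Step -1: 17.0 ÷ 1.543 = 11.02
Step 0: 17pt
Step 1: 17.0 × 1.543 = 26.23
Step 2: 17.0 × 1.543² = 40.47
Step 3: 17.0 × 1.543³ = 62.45
Step 4: 17.0 × 1.543⁴ = 96.36
Step 5: 17.0 × 1.543⁵ = 148.69

11.02pt, 17.00pt, 26.23pt, 40.47pt, 62.45pt, 96.36pt, 148.69pt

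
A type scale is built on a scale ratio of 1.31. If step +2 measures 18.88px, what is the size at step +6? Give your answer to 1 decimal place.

55.6px

Moving from step +2 to step +6 is 4 steps up, so multiply by r⁴.
18.88 × 1.31⁴ = 18.88 × 2.94500 ≈ 55.602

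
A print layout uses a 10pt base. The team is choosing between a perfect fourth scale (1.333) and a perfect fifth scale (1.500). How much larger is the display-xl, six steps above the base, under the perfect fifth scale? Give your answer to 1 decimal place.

57.8pt

Perfect fourth: 10.0 × 1.333⁶ = 56.102pt
Perfect fifth: 10.0 × 1.500⁶ = 113.906pt
Difference: 113.906 − 56.102 = 57.804pt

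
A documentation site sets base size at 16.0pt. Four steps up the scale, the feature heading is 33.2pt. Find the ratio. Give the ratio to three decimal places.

The ratio satisfies 16.0 × r⁴ = 33.2, so r = (33.2 / 16.0)^(1/4).
r = 2.0750^(1/4) ≈ 1.2002

1.200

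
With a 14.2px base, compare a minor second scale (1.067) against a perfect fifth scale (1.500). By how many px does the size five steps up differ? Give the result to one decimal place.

Minor second: 14.2 × 1.067⁵ = 19.639px
Perfect fifth: 14.2 × 1.500⁵ = 107.831px
Difference: 107.831 − 19.639 = 88.192px

88.2px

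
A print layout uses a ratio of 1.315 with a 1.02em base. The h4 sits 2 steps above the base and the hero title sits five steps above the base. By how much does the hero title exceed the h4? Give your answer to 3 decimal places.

2.247em

Step 2: 1.02 × 1.315² = 1.76381em
Step 5: 1.02 × 1.315⁵ = 4.01078em
Difference: 4.01078 − 1.76381 = 2.24697em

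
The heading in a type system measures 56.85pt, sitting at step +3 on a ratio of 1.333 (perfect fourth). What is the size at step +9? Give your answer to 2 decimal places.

318.94pt

The gap is 9 − (3) = 6 steps, so the factor is 1.333^6.
56.85 × 1.333⁶ = 56.85 × 5.61023 ≈ 318.942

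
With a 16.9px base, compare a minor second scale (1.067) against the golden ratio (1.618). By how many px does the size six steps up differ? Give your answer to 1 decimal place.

Minor second: 16.9 × 1.067⁶ = 24.939px
Golden ratio: 16.9 × 1.618⁶ = 303.220px
Difference: 303.220 − 24.939 = 278.281px

278.3px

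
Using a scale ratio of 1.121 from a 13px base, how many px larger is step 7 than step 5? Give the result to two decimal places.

5.91px

Step 5: 13.0 × 1.121⁵ = 23.0129px
Step 7: 13.0 × 1.121⁷ = 28.9190px
Difference: 28.9190 − 23.0129 = 5.9061px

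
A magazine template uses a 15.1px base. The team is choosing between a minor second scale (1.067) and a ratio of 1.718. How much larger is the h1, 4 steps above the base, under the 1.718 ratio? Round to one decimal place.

Minor second: 15.1 × 1.067⁴ = 19.572px
At 1.718: 15.1 × 1.718⁴ = 131.544px
Difference: 131.544 − 19.572 = 111.972px

112.0px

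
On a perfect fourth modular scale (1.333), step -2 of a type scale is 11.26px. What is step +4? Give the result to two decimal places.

11.26 × 1.333⁶ = 11.26 × 5.61023 ≈ 63.171

63.17px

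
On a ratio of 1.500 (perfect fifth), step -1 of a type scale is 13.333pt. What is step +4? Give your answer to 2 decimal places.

The gap is 4 − (-1) = 5 steps, so the factor is 1.500^5.
13.333 × 1.500⁵ = 13.333 × 7.59375 ≈ 101.247

101.25pt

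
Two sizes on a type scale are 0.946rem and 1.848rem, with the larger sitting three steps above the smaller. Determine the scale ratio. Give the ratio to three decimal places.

r³ = 1.848 / 0.946, so r = (1.848/0.946)^(1/3).
r = 1.9535^(1/3) ≈ 1.2501

1.250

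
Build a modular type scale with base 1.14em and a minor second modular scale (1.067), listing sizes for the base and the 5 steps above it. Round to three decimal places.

Step 0: 1.14em
Step 1: 1.14 × 1.067 = 1.216
Step 2: 1.14 × 1.067² = 1.298
Step 3: 1.14 × 1.067³ = 1.385
Step 4: 1.14 × 1.067⁴ = 1.478
Step 5: 1.14 × 1.067⁵ = 1.577

1.140em, 1.216em, 1.298em, 1.385em, 1.478em, 1.577em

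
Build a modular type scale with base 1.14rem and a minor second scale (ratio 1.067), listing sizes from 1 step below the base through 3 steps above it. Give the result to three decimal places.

1.068rem, 1.140rem, 1.216rem, 1.298rem, 1.385rem

Step -1: 1.14 ÷ 1.067 = 1.068
Step 0: 1.14rem
Step 1: 1.14 × 1.067 = 1.216
Step 2: 1.14 × 1.067² = 1.298
Step 3: 1.14 × 1.067³ = 1.385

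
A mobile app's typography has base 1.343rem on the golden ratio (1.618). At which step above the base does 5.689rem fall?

1.618ⁿ = 5.689 / 1.343 = 4.2360
n = ln(4.2360) / ln(1.618) = 1.4436 / 0.4812 ≈ 3.00

3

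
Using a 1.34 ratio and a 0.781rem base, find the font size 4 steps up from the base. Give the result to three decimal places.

0.781 × 1.34⁴ = 0.781 × 3.22418 ≈ 2.518

2.518rem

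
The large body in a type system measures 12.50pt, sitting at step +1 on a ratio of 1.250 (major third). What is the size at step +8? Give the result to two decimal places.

Moving from step +1 to step +8 is 7 steps up, so multiply by r⁷.
12.50 × 1.250⁷ = 12.50 × 4.76837 ≈ 59.605

59.60pt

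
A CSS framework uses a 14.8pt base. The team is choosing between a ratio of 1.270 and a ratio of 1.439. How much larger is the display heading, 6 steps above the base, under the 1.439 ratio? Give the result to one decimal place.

69.3pt

At 1.270: 14.8 × 1.270⁶ = 62.099pt
At 1.439: 14.8 × 1.439⁶ = 131.409pt
Difference: 131.409 − 62.099 = 69.310pt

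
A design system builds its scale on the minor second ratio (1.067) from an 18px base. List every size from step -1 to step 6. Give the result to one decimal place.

16.9px, 18.0px, 19.2px, 20.5px, 21.9px, 23.3px, 24.9px, 26.6px

Step -1: 18.0 ÷ 1.067 = 16.9
Step 0: 18px
Step 1: 18.0 × 1.067 = 19.2
Step 2: 18.0 × 1.067² = 20.5
Step 3: 18.0 × 1.067³ = 21.9
Step 4: 18.0 × 1.067⁴ = 23.3
Step 5: 18.0 × 1.067⁵ = 24.9
Step 6: 18.0 × 1.067⁶ = 26.6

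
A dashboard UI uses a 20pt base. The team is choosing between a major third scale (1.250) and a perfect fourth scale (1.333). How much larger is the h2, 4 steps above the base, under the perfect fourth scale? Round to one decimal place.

Major third: 20.0 × 1.250⁴ = 48.828pt
Perfect fourth: 20.0 × 1.333⁴ = 63.147pt
Difference: 63.147 − 48.828 = 14.319pt

14.3pt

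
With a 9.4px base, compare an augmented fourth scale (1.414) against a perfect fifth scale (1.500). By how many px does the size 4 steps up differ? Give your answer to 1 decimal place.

10.0px

Augmented fourth: 9.4 × 1.414⁴ = 37.577px
Perfect fifth: 9.4 × 1.500⁴ = 47.587px
Difference: 47.587 − 37.577 = 10.010px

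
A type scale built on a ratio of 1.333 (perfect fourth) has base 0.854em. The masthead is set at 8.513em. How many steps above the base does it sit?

8

1.333ⁿ = 8.513 / 0.854 = 9.9684
n = ln(9.9684) / ln(1.333) = 2.2994 / 0.2874 ≈ 8.00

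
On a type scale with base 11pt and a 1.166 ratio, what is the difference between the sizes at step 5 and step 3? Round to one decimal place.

Step 3: 11.0 × 1.166³ = 17.438pt
Step 5: 11.0 × 1.166⁵ = 23.707pt
Difference: 23.707 − 17.438 = 6.269pt

6.3pt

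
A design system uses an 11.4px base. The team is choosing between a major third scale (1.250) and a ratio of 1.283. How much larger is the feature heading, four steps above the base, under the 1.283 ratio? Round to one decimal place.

Major third: 11.4 × 1.250⁴ = 27.832px
At 1.283: 11.4 × 1.283⁴ = 30.890px
Difference: 30.890 − 27.832 = 3.058px

3.1px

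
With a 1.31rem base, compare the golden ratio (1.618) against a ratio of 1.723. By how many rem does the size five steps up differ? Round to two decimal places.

5.37rem

Golden ratio: 1.31 × 1.618⁵ = 14.5266rem
At 1.723: 1.31 × 1.723⁵ = 19.8929rem
Difference: 19.8929 − 14.5266 = 5.3663rem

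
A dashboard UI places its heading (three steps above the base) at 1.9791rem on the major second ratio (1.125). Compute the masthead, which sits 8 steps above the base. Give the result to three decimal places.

1.9791 × 1.125⁵ = 1.9791 × 1.80203 ≈ 3.566

3.566rem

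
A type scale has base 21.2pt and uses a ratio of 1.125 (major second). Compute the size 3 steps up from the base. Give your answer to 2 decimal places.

A modular type scale is a geometric sequence: sizeₙ = base × rⁿ.
21.2 × 1.125³ = 21.2 × 1.42383 ≈ 30.19

30.19pt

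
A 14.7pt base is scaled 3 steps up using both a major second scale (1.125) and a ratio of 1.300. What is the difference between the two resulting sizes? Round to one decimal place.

Major second: 14.7 × 1.125³ = 20.930pt
At 1.300: 14.7 × 1.300³ = 32.296pt
Difference: 32.296 − 20.930 = 11.366pt

11.4pt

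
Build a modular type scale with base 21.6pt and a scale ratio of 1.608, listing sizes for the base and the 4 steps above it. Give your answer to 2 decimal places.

Step 0: 21.6pt
Step 1: 21.6 × 1.608 = 34.73
Step 2: 21.6 × 1.608² = 55.85
Step 3: 21.6 × 1.608³ = 89.81
Step 4: 21.6 × 1.608⁴ = 144.41

21.60pt, 34.73pt, 55.85pt, 89.81pt, 144.41pt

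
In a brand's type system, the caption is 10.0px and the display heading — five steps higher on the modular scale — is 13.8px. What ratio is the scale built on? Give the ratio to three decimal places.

The ratio satisfies 10.0 × r⁵ = 13.8, so r = (13.8 / 10.0)^(1/5).
r = 1.3800^(1/5) ≈ 1.0665

1.067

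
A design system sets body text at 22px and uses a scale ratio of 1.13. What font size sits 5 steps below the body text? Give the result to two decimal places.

22.0 ÷ 1.13⁵ = 22.0 ÷ 1.84244 ≈ 11.94

11.94px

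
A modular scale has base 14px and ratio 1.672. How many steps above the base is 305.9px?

6

1.672ⁿ = 305.9 / 14 = 21.8500
n = ln(21.8500) / ln(1.672) = 3.0842 / 0.5140 ≈ 6.00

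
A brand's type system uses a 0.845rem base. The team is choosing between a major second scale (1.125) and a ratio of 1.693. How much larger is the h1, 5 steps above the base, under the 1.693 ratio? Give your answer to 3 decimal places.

Major second: 0.845 × 1.125⁵ = 1.52272rem
At 1.693: 0.845 × 1.693⁵ = 11.75280rem
Difference: 11.75280 − 1.52272 = 10.23008rem

10.230rem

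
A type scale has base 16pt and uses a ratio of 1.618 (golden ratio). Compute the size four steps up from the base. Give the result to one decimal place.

16.0 × 1.618⁴ = 16.0 × 6.85353 ≈ 109.66

109.7pt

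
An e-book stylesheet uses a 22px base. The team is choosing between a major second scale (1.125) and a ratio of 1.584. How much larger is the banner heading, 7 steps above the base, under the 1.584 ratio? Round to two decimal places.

500.26px

Major second: 22.0 × 1.125⁷ = 50.1753px
At 1.584: 22.0 × 1.584⁷ = 550.4387px
Difference: 550.4387 − 50.1753 = 500.2634px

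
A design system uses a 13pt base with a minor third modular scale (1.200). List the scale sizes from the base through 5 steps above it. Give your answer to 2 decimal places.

Step 0: 13pt
Step 1: 13.0 × 1.200 = 15.60
Step 2: 13.0 × 1.200² = 18.72
Step 3: 13.0 × 1.200³ = 22.46
Step 4: 13.0 × 1.200⁴ = 26.96
Step 5: 13.0 × 1.200⁵ = 32.35

13.00pt, 15.60pt, 18.72pt, 22.46pt, 26.96pt, 32.35pt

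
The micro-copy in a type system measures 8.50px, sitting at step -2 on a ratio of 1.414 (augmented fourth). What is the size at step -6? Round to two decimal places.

2.13px

8.50 ÷ 1.414⁴ = 8.50 ÷ 3.99758 ≈ 2.126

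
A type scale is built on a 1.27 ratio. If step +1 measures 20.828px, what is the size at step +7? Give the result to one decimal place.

20.828 × 1.27⁶ = 20.828 × 4.19587 ≈ 87.392

87.4px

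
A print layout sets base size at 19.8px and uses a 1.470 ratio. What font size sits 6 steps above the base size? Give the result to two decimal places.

199.79px

19.8 × 1.470⁶ = 19.8 × 10.09030 ≈ 199.79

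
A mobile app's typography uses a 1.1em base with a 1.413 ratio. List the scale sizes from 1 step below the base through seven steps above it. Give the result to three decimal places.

Step -1: 1.1 ÷ 1.413 = 0.778
Step 0: 1.1em
Step 1: 1.1 × 1.413 = 1.554
Step 2: 1.1 × 1.413² = 2.196
Step 3: 1.1 × 1.413³ = 3.103
Step 4: 1.1 × 1.413⁴ = 4.385
Step 5: 1.1 × 1.413⁵ = 6.196
Step 6: 1.1 × 1.413⁶ = 8.755
Step 7: 1.1 × 1.413⁷ = 12.371

0.778em, 1.100em, 1.554em, 2.196em, 3.103em, 4.385em, 6.196em, 8.755em, 12.371em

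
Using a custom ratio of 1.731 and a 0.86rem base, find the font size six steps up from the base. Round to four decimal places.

23.1356rem

A modular type scale is a geometric sequence: sizeₙ = base × rⁿ.
0.86 × 1.731⁶ = 0.86 × 26.90187 ≈ 23.1356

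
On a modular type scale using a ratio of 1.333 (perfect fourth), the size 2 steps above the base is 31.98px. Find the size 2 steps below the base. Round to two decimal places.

10.13px

The gap is -2 − (2) = -4 steps, so the factor is 1.333^-4.
31.98 ÷ 1.333⁴ = 31.98 ÷ 3.15733 ≈ 10.129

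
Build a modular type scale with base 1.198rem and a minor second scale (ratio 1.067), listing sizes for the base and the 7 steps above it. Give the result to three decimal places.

Step 0: 1.198rem
Step 1: 1.198 × 1.067 = 1.278
Step 2: 1.198 × 1.067² = 1.364
Step 3: 1.198 × 1.067³ = 1.455
Step 4: 1.198 × 1.067⁴ = 1.553
Step 5: 1.198 × 1.067⁵ = 1.657
Step 6: 1.198 × 1.067⁶ = 1.768
Step 7: 1.198 × 1.067⁷ = 1.886

1.198rem, 1.278rem, 1.364rem, 1.455rem, 1.553rem, 1.657rem, 1.768rem, 1.886rem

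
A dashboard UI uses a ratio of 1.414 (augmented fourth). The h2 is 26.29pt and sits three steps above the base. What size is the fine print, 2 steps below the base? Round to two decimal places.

26.29 ÷ 1.414⁵ = 26.29 ÷ 5.65258 ≈ 4.651

4.65pt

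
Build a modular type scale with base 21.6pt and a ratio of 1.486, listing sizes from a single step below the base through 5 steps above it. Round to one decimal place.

Step -1: 21.6 ÷ 1.486 = 14.5
Step 0: 21.6pt
Step 1: 21.6 × 1.486 = 32.1
Step 2: 21.6 × 1.486² = 47.7
Step 3: 21.6 × 1.486³ = 70.9
Step 4: 21.6 × 1.486⁴ = 105.3
Step 5: 21.6 × 1.486⁵ = 156.5

14.5pt, 21.6pt, 32.1pt, 47.7pt, 70.9pt, 105.3pt, 156.5pt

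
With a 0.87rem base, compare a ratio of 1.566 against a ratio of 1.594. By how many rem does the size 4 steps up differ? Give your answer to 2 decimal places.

At 1.566: 0.87 × 1.566⁴ = 5.2322rem
At 1.594: 0.87 × 1.594⁴ = 5.6166rem
Difference: 5.6166 − 5.2322 = 0.3844rem

0.38rem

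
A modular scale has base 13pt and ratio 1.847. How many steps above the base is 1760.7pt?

1.847ⁿ = 1760.7 / 13 = 135.4385
n = ln(135.4385) / ln(1.847) = 4.9085 / 0.6136 ≈ 8.00

8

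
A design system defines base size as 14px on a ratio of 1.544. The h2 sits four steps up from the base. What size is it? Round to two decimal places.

14.0 × 1.544⁴ = 14.0 × 5.68315 ≈ 79.56

79.56px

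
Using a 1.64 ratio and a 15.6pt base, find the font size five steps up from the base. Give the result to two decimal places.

Each step on a modular scale multiplies by the ratio, so the size n steps from the base is base × ratioⁿ.
15.6 × 1.64⁵ = 15.6 × 11.86367 ≈ 185.07

185.07pt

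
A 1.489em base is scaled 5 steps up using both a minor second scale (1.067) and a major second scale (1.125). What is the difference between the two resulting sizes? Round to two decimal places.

0.62em

Minor second: 1.489 × 1.067⁵ = 2.0593em
Major second: 1.489 × 1.125⁵ = 2.6832em
Difference: 2.6832 − 2.0593 = 0.6239em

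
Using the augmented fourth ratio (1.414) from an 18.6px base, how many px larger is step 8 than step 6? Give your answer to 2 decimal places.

Step 6: 18.6 × 1.414⁶ = 148.6652px
Step 8: 18.6 × 1.414⁸ = 297.2407px
Difference: 297.2407 − 148.6652 = 148.5755px

148.58px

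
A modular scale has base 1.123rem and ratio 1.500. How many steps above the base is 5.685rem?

1.500ⁿ = 5.685 / 1.123 = 5.0623
n = ln(5.0623) / ln(1.500) = 1.6218 / 0.4055 ≈ 4.00

4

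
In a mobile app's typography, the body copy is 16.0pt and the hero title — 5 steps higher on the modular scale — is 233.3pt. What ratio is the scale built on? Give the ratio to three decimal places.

The ratio satisfies 16.0 × r⁵ = 233.3, so r = (233.3 / 16.0)^(1/5).
r = 14.5813^(1/5) ≈ 1.7091

1.709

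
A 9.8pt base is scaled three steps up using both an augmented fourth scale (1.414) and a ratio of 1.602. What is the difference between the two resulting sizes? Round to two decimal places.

12.59pt

Augmented fourth: 9.8 × 1.414³ = 27.7060pt
At 1.602: 9.8 × 1.602³ = 40.2915pt
Difference: 40.2915 − 27.7060 = 12.5855pt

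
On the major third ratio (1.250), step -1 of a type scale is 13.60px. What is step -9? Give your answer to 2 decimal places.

The gap is -9 − (-1) = -8 steps, so the factor is 1.250^-8.
13.60 ÷ 1.250⁸ = 13.60 ÷ 5.96046 ≈ 2.282

2.28px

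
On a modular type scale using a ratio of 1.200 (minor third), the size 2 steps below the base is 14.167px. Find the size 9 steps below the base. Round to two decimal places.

14.167 ÷ 1.200⁷ = 14.167 ÷ 3.58318 ≈ 3.954

3.95px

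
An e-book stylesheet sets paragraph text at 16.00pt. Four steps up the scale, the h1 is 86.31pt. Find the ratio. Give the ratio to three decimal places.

1.524

r⁴ = 86.31 / 16.00, so r = (86.31/16.00)^(1/4).
r = 5.3944^(1/4) ≈ 1.5240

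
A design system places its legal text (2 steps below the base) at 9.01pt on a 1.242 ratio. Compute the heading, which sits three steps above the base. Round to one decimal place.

26.6pt

9.01 × 1.242⁵ = 9.01 × 2.95534 ≈ 26.628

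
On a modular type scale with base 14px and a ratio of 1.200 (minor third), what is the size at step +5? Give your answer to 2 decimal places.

34.84px

14.0 × 1.200⁵ = 14.0 × 2.48832 ≈ 34.84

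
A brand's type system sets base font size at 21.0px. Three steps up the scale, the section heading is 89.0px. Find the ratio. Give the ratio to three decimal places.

1.618

r³ = 89.0 / 21.0, so r = (89.0/21.0)^(1/3).
r = 4.2381^(1/3) ≈ 1.6183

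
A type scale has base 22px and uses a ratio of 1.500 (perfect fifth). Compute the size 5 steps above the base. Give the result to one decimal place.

167.1px

Every step multiplies by the scale ratio.
22.0 × 1.500⁵ = 22.0 × 7.59375 ≈ 167.06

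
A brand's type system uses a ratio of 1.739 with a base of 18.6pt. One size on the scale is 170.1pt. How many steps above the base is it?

4

1.739ⁿ = 170.1 / 18.6 = 9.1452
n = ln(9.1452) / ln(1.739) = 2.2132 / 0.5533 ≈ 4.00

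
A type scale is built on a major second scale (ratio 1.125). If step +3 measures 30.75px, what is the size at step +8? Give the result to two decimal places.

55.41px

30.75 × 1.125⁵ = 30.75 × 1.80203 ≈ 55.412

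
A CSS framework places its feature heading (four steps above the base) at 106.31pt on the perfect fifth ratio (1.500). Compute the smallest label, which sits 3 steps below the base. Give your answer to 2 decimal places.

6.22pt

Moving from step +4 to step -3 is 7 steps down, so divide by r⁷.
106.31 ÷ 1.500⁷ = 106.31 ÷ 17.08594 ≈ 6.222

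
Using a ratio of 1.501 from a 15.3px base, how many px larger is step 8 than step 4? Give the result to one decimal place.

Step 4: 15.3 × 1.501⁴ = 77.663px
Step 8: 15.3 × 1.501⁸ = 394.218px
Difference: 394.218 − 77.663 = 316.555px

316.6px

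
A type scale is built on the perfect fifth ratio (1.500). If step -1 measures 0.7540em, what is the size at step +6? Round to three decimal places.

Moving from step -1 to step +6 is 7 steps up, so multiply by r⁷.
0.7540 × 1.500⁷ = 0.7540 × 17.08594 ≈ 12.883

12.883em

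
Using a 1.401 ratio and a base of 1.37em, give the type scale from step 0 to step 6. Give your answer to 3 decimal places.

1.370em, 1.919em, 2.689em, 3.767em, 5.278em, 7.395em, 10.360em

Step 0: 1.37em
Step 1: 1.37 × 1.401 = 1.919
Step 2: 1.37 × 1.401² = 2.689
Step 3: 1.37 × 1.401³ = 3.767
Step 4: 1.37 × 1.401⁴ = 5.278
Step 5: 1.37 × 1.401⁵ = 7.395
Step 6: 1.37 × 1.401⁶ = 10.360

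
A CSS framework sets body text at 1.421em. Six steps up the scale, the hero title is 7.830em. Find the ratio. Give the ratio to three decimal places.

The ratio satisfies 1.421 × r⁶ = 7.830, so r = (7.830 / 1.421)^(1/6).
r = 5.5102^(1/6) ≈ 1.3290

1.329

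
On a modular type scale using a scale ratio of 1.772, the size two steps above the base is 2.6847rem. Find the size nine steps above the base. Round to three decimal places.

2.6847 × 1.772⁷ = 2.6847 × 54.85876 ≈ 147.279

147.279rem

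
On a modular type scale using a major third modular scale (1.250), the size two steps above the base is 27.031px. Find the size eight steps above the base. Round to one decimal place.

103.1px

27.031 × 1.250⁶ = 27.031 × 3.81470 ≈ 103.115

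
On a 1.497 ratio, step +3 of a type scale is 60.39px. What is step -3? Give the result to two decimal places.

60.39 ÷ 1.497⁶ = 60.39 ÷ 11.25462 ≈ 5.366

5.37px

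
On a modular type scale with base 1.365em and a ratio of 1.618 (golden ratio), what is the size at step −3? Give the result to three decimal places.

1.365 ÷ 1.618³ = 1.365 ÷ 4.23580 ≈ 0.322

0.322em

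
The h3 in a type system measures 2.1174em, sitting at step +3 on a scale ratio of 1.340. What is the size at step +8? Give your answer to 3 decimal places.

9.148em

Moving from step +3 to step +8 is 5 steps up, so multiply by r⁵.
2.1174 × 1.340⁵ = 2.1174 × 4.32040 ≈ 9.148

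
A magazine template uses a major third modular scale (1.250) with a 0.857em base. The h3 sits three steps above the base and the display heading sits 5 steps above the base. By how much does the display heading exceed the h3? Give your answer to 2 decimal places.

0.94em

Step 3: 0.857 × 1.250³ = 1.6738em
Step 5: 0.857 × 1.250⁵ = 2.6154em
Difference: 2.6154 − 1.6738 = 0.9416em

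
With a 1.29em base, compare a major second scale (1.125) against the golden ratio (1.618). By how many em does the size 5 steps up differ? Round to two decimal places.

Major second: 1.29 × 1.125⁵ = 2.3246em
Golden ratio: 1.29 × 1.618⁵ = 14.3048em
Difference: 14.3048 − 2.3246 = 11.9802em

11.98em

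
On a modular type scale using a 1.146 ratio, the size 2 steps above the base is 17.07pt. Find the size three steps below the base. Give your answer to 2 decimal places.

8.64pt

Moving from step +2 to step -3 is 5 steps down, so divide by r⁵.
17.07 ÷ 1.146⁵ = 17.07 ÷ 1.97662 ≈ 8.636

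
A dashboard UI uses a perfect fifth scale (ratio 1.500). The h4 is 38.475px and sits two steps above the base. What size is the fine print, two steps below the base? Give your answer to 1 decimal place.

7.6px

The gap is -2 − (2) = -4 steps, so the factor is 1.500^-4.
38.475 ÷ 1.500⁴ = 38.475 ÷ 5.06250 ≈ 7.600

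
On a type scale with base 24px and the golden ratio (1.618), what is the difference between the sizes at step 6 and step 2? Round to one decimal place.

Step 2: 24.0 × 1.618² = 62.830px
Step 6: 24.0 × 1.618⁶ = 430.608px
Difference: 430.608 − 62.830 = 367.778px

367.8px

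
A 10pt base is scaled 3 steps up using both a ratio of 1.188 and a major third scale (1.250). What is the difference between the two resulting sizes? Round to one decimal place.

2.8pt

At 1.188: 10.0 × 1.188³ = 16.767pt
Major third: 10.0 × 1.250³ = 19.531pt
Difference: 19.531 − 16.767 = 2.764pt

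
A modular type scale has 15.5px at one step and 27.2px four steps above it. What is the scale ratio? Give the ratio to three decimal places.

1.151

The ratio satisfies 15.5 × r⁴ = 27.2, so r = (27.2 / 15.5)^(1/4).
r = 1.7548^(1/4) ≈ 1.1510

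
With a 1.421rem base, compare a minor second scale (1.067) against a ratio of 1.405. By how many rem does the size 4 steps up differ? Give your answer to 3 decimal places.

3.695rem

Minor second: 1.421 × 1.067⁴ = 1.84184rem
At 1.405: 1.421 × 1.405⁴ = 5.53732rem
Difference: 5.53732 − 1.84184 = 3.69548rem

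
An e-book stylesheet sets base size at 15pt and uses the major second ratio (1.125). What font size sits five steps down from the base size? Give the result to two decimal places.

8.32pt

Every step multiplies by the scale ratio.
15.0 ÷ 1.125⁵ = 15.0 ÷ 1.80203 ≈ 8.32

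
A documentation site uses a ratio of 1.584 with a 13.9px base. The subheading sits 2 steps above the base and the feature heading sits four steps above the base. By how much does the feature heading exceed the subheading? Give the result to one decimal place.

52.6px

Step 2: 13.9 × 1.584² = 34.876px
Step 4: 13.9 × 1.584⁴ = 87.506px
Difference: 87.506 − 34.876 = 52.630px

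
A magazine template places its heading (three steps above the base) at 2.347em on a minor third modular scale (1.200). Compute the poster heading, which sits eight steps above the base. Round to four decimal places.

5.8401em

2.347 × 1.200⁵ = 2.347 × 2.48832 ≈ 5.8401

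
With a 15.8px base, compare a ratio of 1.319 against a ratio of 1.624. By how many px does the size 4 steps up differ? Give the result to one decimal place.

62.1px

At 1.319: 15.8 × 1.319⁴ = 47.823px
At 1.624: 15.8 × 1.624⁴ = 109.901px
Difference: 109.901 − 47.823 = 62.078px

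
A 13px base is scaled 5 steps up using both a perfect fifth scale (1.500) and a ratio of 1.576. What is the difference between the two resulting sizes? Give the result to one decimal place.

27.7px

Perfect fifth: 13.0 × 1.500⁵ = 98.719px
At 1.576: 13.0 × 1.576⁵ = 126.393px
Difference: 126.393 − 98.719 = 27.674px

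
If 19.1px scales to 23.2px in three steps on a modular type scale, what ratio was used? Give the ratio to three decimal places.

1.067

r³ = 23.2 / 19.1, so r = (23.2/19.1)^(1/3).
r = 1.2147^(1/3) ≈ 1.0670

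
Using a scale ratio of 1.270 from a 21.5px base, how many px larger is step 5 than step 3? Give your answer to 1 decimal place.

Step 3: 21.5 × 1.270³ = 44.040px
Step 5: 21.5 × 1.270⁵ = 71.032px
Difference: 71.032 − 44.040 = 26.992px

27.0px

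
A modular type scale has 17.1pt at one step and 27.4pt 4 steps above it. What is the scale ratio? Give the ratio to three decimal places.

The ratio satisfies 17.1 × r⁴ = 27.4, so r = (27.4 / 17.1)^(1/4).
r = 1.6023^(1/4) ≈ 1.1251

1.125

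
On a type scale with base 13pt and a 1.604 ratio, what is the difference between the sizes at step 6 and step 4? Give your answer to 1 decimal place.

Step 4: 13.0 × 1.604⁴ = 86.052pt
Step 6: 13.0 × 1.604⁶ = 221.396pt
Difference: 221.396 − 86.052 = 135.344pt

135.3pt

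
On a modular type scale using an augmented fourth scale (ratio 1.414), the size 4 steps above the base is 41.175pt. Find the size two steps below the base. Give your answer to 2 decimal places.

5.15pt

41.175 ÷ 1.414⁶ = 41.175 ÷ 7.99275 ≈ 5.152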